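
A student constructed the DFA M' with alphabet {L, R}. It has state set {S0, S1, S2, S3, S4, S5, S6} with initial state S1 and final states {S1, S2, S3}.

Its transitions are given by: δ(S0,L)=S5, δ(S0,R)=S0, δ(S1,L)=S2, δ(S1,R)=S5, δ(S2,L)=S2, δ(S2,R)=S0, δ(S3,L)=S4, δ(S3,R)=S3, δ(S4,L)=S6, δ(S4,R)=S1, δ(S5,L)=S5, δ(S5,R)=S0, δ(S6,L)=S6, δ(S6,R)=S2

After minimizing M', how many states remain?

Reachable states from the start: {S0,S1,S2,S5}. Unreachable: {S3,S4,S6} — drop them.
Start with accepting vs non-accepting: {S1,S2} | {S0,S5}.
The partition is now stable with 2 blocks: {S1,S2} | {S0,S5}.

2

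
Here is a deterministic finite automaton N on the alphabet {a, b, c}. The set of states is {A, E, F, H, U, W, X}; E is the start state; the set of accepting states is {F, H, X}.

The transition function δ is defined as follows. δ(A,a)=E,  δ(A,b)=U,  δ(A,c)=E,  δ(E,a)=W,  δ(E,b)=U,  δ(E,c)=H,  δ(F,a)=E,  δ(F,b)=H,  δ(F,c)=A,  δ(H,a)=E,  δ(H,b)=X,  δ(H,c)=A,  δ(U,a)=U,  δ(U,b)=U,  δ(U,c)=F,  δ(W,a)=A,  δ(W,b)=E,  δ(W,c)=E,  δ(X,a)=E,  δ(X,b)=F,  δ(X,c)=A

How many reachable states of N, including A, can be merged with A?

1

Every state is reachable, so we keep all 7.
P0 = {F,H,X} | {A,E,U,W}.
Refine {A,E,U,W} on symbol c: members go to different blocks, giving {A,W} and {E,U}.
On input a, block {A,W} splits into {W} and {A}.
Refine {E,U} on symbol a: members go to different blocks, giving {U} and {E}.
Stable partition: {F,H,X} | {W} | {U} | {A} | {E} — 5 equivalence classes.
State A belongs to the block {A}, which has 1 states.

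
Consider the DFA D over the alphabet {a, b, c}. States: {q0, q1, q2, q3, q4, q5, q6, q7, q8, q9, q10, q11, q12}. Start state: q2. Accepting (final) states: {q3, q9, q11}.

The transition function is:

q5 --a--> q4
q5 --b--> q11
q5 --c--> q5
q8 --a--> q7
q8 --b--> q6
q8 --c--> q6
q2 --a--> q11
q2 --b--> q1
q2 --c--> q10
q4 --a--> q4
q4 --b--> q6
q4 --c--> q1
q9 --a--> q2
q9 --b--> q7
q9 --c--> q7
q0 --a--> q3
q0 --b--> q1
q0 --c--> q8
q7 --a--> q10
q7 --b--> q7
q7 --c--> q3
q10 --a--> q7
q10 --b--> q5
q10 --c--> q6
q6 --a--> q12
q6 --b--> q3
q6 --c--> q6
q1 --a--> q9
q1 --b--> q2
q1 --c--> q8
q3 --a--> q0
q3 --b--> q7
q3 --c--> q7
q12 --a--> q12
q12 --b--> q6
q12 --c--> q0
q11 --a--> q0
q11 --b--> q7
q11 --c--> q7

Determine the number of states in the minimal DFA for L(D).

6

Every state is reachable, so we keep all 13.
Initial partition by acceptance: {q3,q9,q11} | {q0,q1,q2,q4,q5,q6,q7,q8,q10,q12}.
Refine {q0,q1,q2,q4,q5,q6,q7,q8,q10,q12} on symbol a: members go to different blocks, giving {q4,q5,q6,q7,q8,q10,q12} and {q0,q1,q2}.
Refine {q4,q5,q6,q7,q8,q10,q12} on symbol b: members go to different blocks, giving {q4,q7,q8,q10,q12} and {q5,q6}.
On input b, block {q4,q7,q8,q10,q12} splits into {q4,q8,q10,q12} and {q7}.
On input a, block {q4,q8,q10,q12} splits into {q4,q12} and {q8,q10}.
Stable partition: {q3,q9,q11} | {q4,q12} | {q0,q1,q2} | {q5,q6} | {q7} | {q8,q10} — 6 equivalence classes.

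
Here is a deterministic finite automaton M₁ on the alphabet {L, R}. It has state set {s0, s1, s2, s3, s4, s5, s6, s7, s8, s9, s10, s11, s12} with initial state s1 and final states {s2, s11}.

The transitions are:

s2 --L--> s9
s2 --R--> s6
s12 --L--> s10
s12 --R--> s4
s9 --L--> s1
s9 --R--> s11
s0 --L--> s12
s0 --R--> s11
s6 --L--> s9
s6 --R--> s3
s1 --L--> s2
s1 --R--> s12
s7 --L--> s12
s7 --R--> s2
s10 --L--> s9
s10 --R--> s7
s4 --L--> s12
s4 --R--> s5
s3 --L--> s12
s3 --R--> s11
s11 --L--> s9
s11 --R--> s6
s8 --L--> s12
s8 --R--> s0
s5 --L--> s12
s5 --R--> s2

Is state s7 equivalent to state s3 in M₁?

First remove the unreachable states {s0,s8}; 11 states remain.
P0 = {s2,s11} | {s1,s3,s4,s5,s6,s7,s9,s10,s12}.
Refine {s1,s3,s4,s5,s6,s7,s9,s10,s12} on symbol L: members go to different blocks, giving {s3,s4,s5,s6,s7,s9,s10,s12} and {s1}.
Split {s3,s4,s5,s6,s7,s9,s10,s12} by δ(·,L) → {s3,s4,s5,s6,s7,s10,s12} and {s9}.
Split {s3,s4,s5,s6,s7,s10,s12} by δ(·,L) → {s3,s4,s5,s7,s12} and {s6,s10}.
On input L, block {s3,s4,s5,s7,s12} splits into {s3,s4,s5,s7} and {s12}.
Refine {s3,s4,s5,s7} on symbol R: members go to different blocks, giving {s3,s5,s7} and {s4}.
The partition is now stable with 7 blocks: {s2,s11} | {s3,s5,s7} | {s1} | {s9} | {s6,s10} | {s12} | {s4}.
s7 and s3 lie in the same block of the stable partition, so they are equivalent — no string distinguishes them.

Yes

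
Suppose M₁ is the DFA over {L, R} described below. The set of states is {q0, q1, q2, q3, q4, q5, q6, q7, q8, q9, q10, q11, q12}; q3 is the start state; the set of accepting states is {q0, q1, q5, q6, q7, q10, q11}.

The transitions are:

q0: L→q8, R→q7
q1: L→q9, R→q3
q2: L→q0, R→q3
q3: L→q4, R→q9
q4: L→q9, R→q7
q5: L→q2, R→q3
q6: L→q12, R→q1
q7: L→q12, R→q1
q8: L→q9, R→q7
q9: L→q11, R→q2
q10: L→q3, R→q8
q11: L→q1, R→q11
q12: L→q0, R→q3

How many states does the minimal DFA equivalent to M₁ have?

First remove the unreachable states {q5,q6,q10}; 10 states remain.
P0 = {q0,q1,q7,q11} | {q2,q3,q4,q8,q9,q12}.
On input L, block {q0,q1,q7,q11} splits into {q0,q1,q7} and {q11}.
Refine {q0,q1,q7} on symbol R: members go to different blocks, giving {q0,q7} and {q1}.
Split {q0,q7} by δ(·,R) → {q0} and {q7}.
Split {q2,q3,q4,q8,q9,q12} by δ(·,L) → {q3,q4,q8} and {q2,q12} and {q9}.
On input L, block {q3,q4,q8} splits into {q4,q8} and {q3}.
The partition is now stable with 8 blocks: {q0} | {q4,q8} | {q11} | {q1} | {q7} | {q2,q12} | {q9} | {q3}.

8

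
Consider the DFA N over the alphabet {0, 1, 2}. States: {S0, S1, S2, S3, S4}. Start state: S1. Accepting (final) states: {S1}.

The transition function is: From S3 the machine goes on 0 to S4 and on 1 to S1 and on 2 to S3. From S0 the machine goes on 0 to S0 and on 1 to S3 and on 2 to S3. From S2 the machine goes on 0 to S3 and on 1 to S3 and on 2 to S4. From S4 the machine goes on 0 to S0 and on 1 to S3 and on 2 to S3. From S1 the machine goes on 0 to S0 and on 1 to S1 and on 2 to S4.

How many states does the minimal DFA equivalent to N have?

States {S2} cannot be reached from the start state, so discard them.
Start with accepting vs non-accepting: {S1} | {S0,S3,S4}.
Split {S0,S3,S4} by δ(·,1) → {S0,S4} and {S3}.
Stable partition: {S1} | {S0,S4} | {S3} — 3 equivalence classes.

3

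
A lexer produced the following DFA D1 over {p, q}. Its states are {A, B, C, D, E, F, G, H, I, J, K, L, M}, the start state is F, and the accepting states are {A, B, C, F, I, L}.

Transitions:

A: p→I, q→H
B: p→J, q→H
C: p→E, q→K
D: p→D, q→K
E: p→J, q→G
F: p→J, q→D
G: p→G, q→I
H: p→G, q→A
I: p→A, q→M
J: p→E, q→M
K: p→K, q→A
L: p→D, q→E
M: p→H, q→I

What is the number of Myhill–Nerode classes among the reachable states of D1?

4

First remove the unreachable states {B,C,L}; 10 states remain.
P0 = {A,F,I} | {D,E,G,H,J,K,M}.
On input p, block {A,F,I} splits into {A,I} and {F}.
Split {D,E,G,H,J,K,M} by δ(·,q) → {G,H,K,M} and {D,E,J}.
The partition is now stable with 4 blocks: {A,I} | {G,H,K,M} | {F} | {D,E,J}.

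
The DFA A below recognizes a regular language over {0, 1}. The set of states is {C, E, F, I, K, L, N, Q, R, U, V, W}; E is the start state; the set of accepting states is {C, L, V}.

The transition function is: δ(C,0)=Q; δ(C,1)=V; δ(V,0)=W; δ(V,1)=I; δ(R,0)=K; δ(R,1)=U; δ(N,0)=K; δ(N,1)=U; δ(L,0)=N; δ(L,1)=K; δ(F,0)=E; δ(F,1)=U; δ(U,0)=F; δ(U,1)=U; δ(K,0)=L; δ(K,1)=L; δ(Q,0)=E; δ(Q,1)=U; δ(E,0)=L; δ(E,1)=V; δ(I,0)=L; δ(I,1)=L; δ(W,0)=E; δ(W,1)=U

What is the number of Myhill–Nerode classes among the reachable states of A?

4

States {C,Q,R} cannot be reached from the start state, so discard them.
Initial partition by acceptance: {L,V} | {E,F,I,K,N,U,W}.
Refine {E,F,I,K,N,U,W} on symbol 0: members go to different blocks, giving {F,N,U,W} and {E,I,K}.
Split {F,N,U,W} by δ(·,0) → {F,N,W} and {U}.
Stable partition: {L,V} | {F,N,W} | {E,I,K} | {U} — 4 equivalence classes.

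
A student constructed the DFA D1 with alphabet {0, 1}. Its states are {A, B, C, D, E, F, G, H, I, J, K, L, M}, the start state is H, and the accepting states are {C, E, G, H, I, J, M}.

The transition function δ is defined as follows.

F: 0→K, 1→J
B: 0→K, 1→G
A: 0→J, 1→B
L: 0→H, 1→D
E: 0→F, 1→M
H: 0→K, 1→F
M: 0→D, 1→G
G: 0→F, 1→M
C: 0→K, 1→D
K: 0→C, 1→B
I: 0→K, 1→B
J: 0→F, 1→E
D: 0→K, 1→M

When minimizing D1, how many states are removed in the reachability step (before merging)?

BFS from H reaches {B, C, D, E, F, G, H, J, K, M}; the 3 state(s) A, I, L are never visited.

3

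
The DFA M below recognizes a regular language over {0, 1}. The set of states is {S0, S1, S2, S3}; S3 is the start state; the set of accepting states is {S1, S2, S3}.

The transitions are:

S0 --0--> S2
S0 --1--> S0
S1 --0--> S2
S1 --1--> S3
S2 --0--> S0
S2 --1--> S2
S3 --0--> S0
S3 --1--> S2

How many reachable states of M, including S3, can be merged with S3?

First remove the unreachable states {S1}; 3 states remain.
Start with accepting vs non-accepting: {S2,S3} | {S0}.
No further refinement is possible. Final partition (2 blocks): {S2,S3} | {S0}.
State S3 belongs to the block {S2,S3}, which has 2 states.

2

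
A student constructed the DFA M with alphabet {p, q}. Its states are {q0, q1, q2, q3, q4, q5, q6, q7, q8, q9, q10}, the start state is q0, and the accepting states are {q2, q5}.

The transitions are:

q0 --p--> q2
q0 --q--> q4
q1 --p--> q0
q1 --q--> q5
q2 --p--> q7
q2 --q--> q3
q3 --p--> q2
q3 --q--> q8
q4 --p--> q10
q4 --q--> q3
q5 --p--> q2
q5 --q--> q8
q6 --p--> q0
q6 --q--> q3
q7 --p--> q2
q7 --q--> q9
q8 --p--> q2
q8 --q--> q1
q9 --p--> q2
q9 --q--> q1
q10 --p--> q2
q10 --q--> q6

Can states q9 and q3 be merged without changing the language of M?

No

Start with accepting vs non-accepting: {q2,q5} | {q0,q1,q3,q4,q6,q7,q8,q9,q10}.
Refine {q2,q5} on symbol p: members go to different blocks, giving {q2} and {q5}.
Refine {q0,q1,q3,q4,q6,q7,q8,q9,q10} on symbol p: members go to different blocks, giving {q0,q3,q7,q8,q9,q10} and {q1,q4,q6}.
Split {q0,q3,q7,q8,q9,q10} by δ(·,q) → {q0,q8,q9,q10} and {q3,q7}.
Refine {q1,q4,q6} on symbol q: members go to different blocks, giving {q4,q6} and {q1}.
Refine {q0,q8,q9,q10} on symbol q: members go to different blocks, giving {q0,q10} and {q8,q9}.
Stable partition: {q2} | {q0,q10} | {q5} | {q4,q6} | {q3,q7} | {q1} | {q8,q9} — 7 equivalence classes.
q9 and q3 end up in different blocks, so they are distinguishable. For instance, the string 'qp' is accepted from only q3.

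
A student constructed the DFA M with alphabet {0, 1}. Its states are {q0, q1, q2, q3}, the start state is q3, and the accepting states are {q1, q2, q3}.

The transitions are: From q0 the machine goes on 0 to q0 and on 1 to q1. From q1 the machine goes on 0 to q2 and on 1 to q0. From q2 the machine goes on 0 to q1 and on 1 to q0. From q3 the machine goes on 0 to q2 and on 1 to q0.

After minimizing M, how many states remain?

Initial partition by acceptance: {q1,q2,q3} | {q0}.
No further refinement is possible. Final partition (2 blocks): {q1,q2,q3} | {q0}.

2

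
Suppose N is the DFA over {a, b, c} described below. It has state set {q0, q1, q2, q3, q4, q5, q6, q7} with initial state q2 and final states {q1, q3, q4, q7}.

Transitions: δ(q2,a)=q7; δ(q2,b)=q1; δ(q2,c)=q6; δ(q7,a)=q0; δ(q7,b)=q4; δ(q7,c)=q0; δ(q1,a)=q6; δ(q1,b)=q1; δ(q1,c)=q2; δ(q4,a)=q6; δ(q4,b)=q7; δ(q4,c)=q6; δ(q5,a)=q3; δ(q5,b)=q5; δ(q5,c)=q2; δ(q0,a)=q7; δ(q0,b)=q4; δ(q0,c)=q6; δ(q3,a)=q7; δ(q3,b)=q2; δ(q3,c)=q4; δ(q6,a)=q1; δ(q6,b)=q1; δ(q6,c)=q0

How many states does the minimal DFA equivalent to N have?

2

First remove the unreachable states {q3,q5}; 6 states remain.
Start with accepting vs non-accepting: {q1,q4,q7} | {q0,q2,q6}.
Stable partition: {q1,q4,q7} | {q0,q2,q6} — 2 equivalence classes.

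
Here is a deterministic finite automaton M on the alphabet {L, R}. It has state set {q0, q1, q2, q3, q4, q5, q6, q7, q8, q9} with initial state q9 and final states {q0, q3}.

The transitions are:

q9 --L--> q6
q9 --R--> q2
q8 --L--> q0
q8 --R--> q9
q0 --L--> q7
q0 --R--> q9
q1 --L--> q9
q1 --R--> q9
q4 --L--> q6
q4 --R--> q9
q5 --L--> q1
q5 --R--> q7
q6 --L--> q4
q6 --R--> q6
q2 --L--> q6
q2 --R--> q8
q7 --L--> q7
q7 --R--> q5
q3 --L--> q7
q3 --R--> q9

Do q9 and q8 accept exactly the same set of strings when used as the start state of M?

States {q3} cannot be reached from the start state, so discard them.
Start with accepting vs non-accepting: {q0} | {q1,q2,q4,q5,q6,q7,q8,q9}.
On input L, block {q1,q2,q4,q5,q6,q7,q8,q9} splits into {q1,q2,q4,q5,q6,q7,q9} and {q8}.
Refine {q1,q2,q4,q5,q6,q7,q9} on symbol R: members go to different blocks, giving {q1,q4,q5,q6,q7,q9} and {q2}.
On input R, block {q1,q4,q5,q6,q7,q9} splits into {q1,q4,q5,q6,q7} and {q9}.
Refine {q1,q4,q5,q6,q7} on symbol L: members go to different blocks, giving {q4,q5,q6,q7} and {q1}.
Refine {q4,q5,q6,q7} on symbol L: members go to different blocks, giving {q4,q6,q7} and {q5}.
Refine {q4,q6,q7} on symbol R: members go to different blocks, giving {q4} and {q6} and {q7}.
Stable partition: {q0} | {q4} | {q8} | {q2} | {q9} | {q1} | {q5} | {q6} | {q7} — 9 equivalence classes.
q9 and q8 end up in different blocks, so they are distinguishable. For instance, the string 'L' is accepted from only q8.

No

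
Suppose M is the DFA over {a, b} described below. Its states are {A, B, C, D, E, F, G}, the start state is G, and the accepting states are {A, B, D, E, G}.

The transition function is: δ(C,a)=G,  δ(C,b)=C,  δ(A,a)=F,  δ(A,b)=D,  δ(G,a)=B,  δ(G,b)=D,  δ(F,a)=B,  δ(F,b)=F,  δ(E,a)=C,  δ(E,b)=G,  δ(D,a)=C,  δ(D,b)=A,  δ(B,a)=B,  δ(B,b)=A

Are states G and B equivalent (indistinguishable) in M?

States {E} cannot be reached from the start state, so discard them.
P0 = {A,B,D,G} | {C,F}.
Split {A,B,D,G} by δ(·,a) → {A,D} and {B,G}.
No further refinement is possible. Final partition (3 blocks): {A,D} | {C,F} | {B,G}.
G and B lie in the same block of the stable partition, so they are equivalent — no string distinguishes them.

Yes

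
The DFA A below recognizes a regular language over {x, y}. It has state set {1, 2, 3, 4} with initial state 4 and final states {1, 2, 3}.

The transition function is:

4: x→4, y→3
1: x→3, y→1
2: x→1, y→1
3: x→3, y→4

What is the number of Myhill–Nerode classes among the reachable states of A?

First remove the unreachable states {1,2}; 2 states remain.
Start with accepting vs non-accepting: {3} | {4}.
Stable partition: {3} | {4} — 2 equivalence classes.

2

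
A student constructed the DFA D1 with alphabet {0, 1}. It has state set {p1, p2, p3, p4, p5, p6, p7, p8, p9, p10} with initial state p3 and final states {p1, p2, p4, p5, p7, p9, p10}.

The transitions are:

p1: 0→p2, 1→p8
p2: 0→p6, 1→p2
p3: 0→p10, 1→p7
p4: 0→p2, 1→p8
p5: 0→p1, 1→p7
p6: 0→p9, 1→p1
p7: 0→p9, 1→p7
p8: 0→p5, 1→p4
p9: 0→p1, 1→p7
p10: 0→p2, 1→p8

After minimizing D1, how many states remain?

Initial partition by acceptance: {p1,p2,p4,p5,p7,p9,p10} | {p3,p6,p8}.
Refine {p1,p2,p4,p5,p7,p9,p10} on symbol 0: members go to different blocks, giving {p1,p4,p5,p7,p9,p10} and {p2}.
Split {p1,p4,p5,p7,p9,p10} by δ(·,0) → {p1,p4,p10} and {p5,p7,p9}.
Split {p3,p6,p8} by δ(·,0) → {p6,p8} and {p3}.
Refine {p5,p7,p9} on symbol 0: members go to different blocks, giving {p5,p9} and {p7}.
The partition is now stable with 6 blocks: {p1,p4,p10} | {p6,p8} | {p2} | {p5,p9} | {p3} | {p7}.

6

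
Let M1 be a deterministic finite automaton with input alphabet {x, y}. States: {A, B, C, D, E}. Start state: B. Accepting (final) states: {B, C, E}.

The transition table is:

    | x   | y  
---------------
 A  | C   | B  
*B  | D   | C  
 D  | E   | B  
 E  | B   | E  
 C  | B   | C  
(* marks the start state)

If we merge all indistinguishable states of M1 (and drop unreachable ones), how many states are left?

3

Reachable states from the start: {B,C,D,E}. Unreachable: {A} — drop them.
Initial partition by acceptance: {B,C,E} | {D}.
Split {B,C,E} by δ(·,x) → {C,E} and {B}.
No further refinement is possible. Final partition (3 blocks): {C,E} | {D} | {B}.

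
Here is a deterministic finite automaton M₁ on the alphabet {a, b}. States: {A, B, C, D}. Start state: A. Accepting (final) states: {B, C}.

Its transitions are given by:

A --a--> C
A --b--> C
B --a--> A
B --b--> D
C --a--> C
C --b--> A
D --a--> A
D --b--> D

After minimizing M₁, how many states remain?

2

States {B,D} cannot be reached from the start state, so discard them.
Initial partition by acceptance: {C} | {A}.
The partition is now stable with 2 blocks: {C} | {A}.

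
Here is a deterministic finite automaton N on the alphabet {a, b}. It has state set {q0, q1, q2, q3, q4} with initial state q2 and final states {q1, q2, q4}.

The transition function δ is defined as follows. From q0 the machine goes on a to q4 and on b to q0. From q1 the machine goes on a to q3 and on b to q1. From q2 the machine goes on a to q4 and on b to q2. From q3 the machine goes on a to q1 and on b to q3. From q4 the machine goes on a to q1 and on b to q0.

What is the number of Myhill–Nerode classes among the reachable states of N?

All states are reachable from the start state.
Start with accepting vs non-accepting: {q1,q2,q4} | {q0,q3}.
Refine {q1,q2,q4} on symbol a: members go to different blocks, giving {q2,q4} and {q1}.
Refine {q2,q4} on symbol a: members go to different blocks, giving {q2} and {q4}.
Split {q0,q3} by δ(·,a) → {q0} and {q3}.
No further refinement is possible. Final partition (5 blocks): {q2} | {q0} | {q1} | {q4} | {q3}.

5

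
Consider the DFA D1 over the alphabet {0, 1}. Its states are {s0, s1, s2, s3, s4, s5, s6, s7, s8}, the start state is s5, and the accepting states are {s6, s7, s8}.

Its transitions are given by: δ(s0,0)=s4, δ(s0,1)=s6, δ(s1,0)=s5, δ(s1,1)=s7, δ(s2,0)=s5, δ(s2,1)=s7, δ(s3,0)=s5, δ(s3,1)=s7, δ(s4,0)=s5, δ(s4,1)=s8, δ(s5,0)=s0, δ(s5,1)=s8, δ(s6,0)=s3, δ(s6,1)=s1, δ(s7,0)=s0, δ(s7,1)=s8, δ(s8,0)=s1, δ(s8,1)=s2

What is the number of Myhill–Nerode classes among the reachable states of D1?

All states are reachable from the start state.
Initial partition by acceptance: {s6,s7,s8} | {s0,s1,s2,s3,s4,s5}.
On input 1, block {s6,s7,s8} splits into {s6,s8} and {s7}.
Split {s0,s1,s2,s3,s4,s5} by δ(·,1) → {s0,s4,s5} and {s1,s2,s3}.
The partition is now stable with 4 blocks: {s6,s8} | {s0,s4,s5} | {s7} | {s1,s2,s3}.

4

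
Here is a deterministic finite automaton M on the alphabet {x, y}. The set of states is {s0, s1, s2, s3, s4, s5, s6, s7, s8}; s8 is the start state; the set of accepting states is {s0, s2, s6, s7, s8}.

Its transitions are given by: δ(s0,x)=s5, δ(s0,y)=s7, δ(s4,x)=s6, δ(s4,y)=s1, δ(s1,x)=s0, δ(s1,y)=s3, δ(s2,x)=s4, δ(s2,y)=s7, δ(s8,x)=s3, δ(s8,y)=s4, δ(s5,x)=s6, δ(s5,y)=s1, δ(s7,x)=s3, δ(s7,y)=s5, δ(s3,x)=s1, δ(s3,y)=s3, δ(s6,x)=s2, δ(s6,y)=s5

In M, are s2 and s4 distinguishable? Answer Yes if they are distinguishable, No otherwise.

P0 = {s0,s2,s6,s7,s8} | {s1,s3,s4,s5}.
On input x, block {s0,s2,s6,s7,s8} splits into {s0,s2,s7,s8} and {s6}.
Refine {s0,s2,s7,s8} on symbol y: members go to different blocks, giving {s0,s2} and {s7,s8}.
On input x, block {s1,s3,s4,s5} splits into {s4,s5} and {s1} and {s3}.
The partition is now stable with 6 blocks: {s0,s2} | {s4,s5} | {s6} | {s7,s8} | {s1} | {s3}.
s2 and s4 end up in different blocks, so they are distinguishable. For instance, the string 'ε' is accepted from only s2.

Yes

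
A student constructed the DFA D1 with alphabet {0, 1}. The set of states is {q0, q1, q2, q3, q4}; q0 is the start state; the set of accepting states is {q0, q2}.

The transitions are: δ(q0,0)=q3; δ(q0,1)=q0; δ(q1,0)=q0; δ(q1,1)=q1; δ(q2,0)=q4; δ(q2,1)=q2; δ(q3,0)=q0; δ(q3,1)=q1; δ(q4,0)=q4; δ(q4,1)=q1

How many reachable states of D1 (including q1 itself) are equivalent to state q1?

2

States {q2,q4} cannot be reached from the start state, so discard them.
P0 = {q0} | {q1,q3}.
Stable partition: {q0} | {q1,q3} — 2 equivalence classes.
State q1 belongs to the block {q1,q3}, which has 2 states.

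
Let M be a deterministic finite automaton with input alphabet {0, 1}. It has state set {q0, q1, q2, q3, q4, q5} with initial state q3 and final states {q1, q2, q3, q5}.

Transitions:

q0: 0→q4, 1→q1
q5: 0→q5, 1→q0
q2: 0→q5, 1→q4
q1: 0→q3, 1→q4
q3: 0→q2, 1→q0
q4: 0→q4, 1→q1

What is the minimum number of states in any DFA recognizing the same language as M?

P0 = {q1,q2,q3,q5} | {q0,q4}.
Stable partition: {q1,q2,q3,q5} | {q0,q4} — 2 equivalence classes.

2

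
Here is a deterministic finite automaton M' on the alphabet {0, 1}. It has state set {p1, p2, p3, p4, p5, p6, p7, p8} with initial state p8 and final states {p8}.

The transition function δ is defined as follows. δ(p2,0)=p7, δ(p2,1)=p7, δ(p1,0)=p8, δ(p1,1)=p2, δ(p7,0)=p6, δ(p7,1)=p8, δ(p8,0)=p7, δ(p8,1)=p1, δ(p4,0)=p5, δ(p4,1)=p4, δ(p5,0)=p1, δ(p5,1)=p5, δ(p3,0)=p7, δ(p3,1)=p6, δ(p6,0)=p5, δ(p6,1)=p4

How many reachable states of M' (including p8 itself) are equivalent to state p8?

1

First remove the unreachable states {p3}; 7 states remain.
Start with accepting vs non-accepting: {p8} | {p1,p2,p4,p5,p6,p7}.
Split {p1,p2,p4,p5,p6,p7} by δ(·,0) → {p2,p4,p5,p6,p7} and {p1}.
On input 0, block {p2,p4,p5,p6,p7} splits into {p2,p4,p6,p7} and {p5}.
Split {p2,p4,p6,p7} by δ(·,0) → {p2,p7} and {p4,p6}.
Refine {p2,p7} on symbol 0: members go to different blocks, giving {p2} and {p7}.
Stable partition: {p8} | {p2} | {p1} | {p5} | {p4,p6} | {p7} — 6 equivalence classes.
State p8 belongs to the block {p8}, which has 1 states.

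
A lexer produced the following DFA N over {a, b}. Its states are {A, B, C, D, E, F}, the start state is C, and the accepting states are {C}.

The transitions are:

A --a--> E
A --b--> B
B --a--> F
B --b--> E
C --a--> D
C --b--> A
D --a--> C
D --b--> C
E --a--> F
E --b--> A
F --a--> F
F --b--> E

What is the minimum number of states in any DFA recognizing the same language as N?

3

Start with accepting vs non-accepting: {C} | {A,B,D,E,F}.
Refine {A,B,D,E,F} on symbol a: members go to different blocks, giving {A,B,E,F} and {D}.
Stable partition: {C} | {A,B,E,F} | {D} — 3 equivalence classes.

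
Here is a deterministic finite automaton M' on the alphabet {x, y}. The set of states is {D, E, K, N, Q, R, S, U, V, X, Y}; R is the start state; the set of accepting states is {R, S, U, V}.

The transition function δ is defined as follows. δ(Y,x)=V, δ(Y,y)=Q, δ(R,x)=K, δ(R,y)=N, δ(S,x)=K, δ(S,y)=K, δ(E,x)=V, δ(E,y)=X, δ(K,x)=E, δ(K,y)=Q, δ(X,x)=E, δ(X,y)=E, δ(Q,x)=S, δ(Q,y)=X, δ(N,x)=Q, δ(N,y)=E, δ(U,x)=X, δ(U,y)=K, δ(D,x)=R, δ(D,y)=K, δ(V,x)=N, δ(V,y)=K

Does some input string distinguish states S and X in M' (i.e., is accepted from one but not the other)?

Reachable states from the start: {E,K,N,Q,R,S,V,X}. Unreachable: {D,U,Y} — drop them.
Start with accepting vs non-accepting: {R,S,V} | {E,K,N,Q,X}.
Refine {E,K,N,Q,X} on symbol x: members go to different blocks, giving {K,N,X} and {E,Q}.
No further refinement is possible. Final partition (3 blocks): {R,S,V} | {K,N,X} | {E,Q}.
S and X end up in different blocks, so they are distinguishable. For instance, the string 'ε' is accepted from only S.

Yes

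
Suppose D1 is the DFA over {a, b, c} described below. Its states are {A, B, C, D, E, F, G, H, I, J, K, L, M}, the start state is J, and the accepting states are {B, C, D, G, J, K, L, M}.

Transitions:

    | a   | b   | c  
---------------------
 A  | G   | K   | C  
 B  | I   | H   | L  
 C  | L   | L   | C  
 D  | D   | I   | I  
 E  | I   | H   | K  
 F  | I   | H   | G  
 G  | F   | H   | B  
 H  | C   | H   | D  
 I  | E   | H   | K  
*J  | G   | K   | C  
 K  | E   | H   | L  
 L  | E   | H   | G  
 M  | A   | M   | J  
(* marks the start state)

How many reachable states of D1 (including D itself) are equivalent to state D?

1

States {A,M} cannot be reached from the start state, so discard them.
Initial partition by acceptance: {B,C,D,G,J,K,L} | {E,F,H,I}.
On input a, block {B,C,D,G,J,K,L} splits into {B,G,K,L} and {C,D,J}.
Refine {E,F,H,I} on symbol a: members go to different blocks, giving {E,F,I} and {H}.
Refine {C,D,J} on symbol a: members go to different blocks, giving {C,J} and {D}.
No further refinement is possible. Final partition (5 blocks): {B,G,K,L} | {E,F,I} | {C,J} | {H} | {D}.
State D belongs to the block {D}, which has 1 states.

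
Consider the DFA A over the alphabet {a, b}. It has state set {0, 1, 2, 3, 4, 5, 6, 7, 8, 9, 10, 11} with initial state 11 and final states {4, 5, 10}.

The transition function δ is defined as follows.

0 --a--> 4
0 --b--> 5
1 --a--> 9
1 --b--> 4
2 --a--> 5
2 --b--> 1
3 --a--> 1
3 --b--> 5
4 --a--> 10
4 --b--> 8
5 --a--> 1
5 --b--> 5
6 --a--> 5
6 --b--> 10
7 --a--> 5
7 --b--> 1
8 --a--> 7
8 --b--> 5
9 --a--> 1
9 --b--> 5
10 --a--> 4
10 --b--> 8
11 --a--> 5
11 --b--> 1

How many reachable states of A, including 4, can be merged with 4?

2

Reachable states from the start: {1,4,5,7,8,9,10,11}. Unreachable: {0,2,3,6} — drop them.
Initial partition by acceptance: {4,5,10} | {1,7,8,9,11}.
On input a, block {4,5,10} splits into {4,10} and {5}.
Refine {1,7,8,9,11} on symbol a: members go to different blocks, giving {1,8,9} and {7,11}.
Split {1,8,9} by δ(·,a) → {1,9} and {8}.
Refine {1,9} on symbol b: members go to different blocks, giving {1} and {9}.
Stable partition: {4,10} | {1} | {5} | {7,11} | {8} | {9} — 6 equivalence classes.
State 4 belongs to the block {4,10}, which has 2 states.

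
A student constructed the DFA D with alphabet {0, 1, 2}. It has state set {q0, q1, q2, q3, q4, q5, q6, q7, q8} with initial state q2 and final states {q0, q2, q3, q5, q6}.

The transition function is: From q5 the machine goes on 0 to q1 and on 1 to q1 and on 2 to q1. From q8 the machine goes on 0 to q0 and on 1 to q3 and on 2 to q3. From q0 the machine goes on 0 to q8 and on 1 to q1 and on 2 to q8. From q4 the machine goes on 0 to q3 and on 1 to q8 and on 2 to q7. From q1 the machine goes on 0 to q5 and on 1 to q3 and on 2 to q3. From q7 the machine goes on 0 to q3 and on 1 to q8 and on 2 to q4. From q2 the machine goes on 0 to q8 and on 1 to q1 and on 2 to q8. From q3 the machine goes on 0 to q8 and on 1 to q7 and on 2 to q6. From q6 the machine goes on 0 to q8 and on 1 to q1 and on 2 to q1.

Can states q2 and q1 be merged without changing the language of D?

No

P0 = {q0,q2,q3,q5,q6} | {q1,q4,q7,q8}.
On input 2, block {q0,q2,q3,q5,q6} splits into {q0,q2,q5,q6} and {q3}.
Split {q1,q4,q7,q8} by δ(·,0) → {q1,q8} and {q4,q7}.
No further refinement is possible. Final partition (4 blocks): {q0,q2,q5,q6} | {q1,q8} | {q3} | {q4,q7}.
q2 and q1 end up in different blocks, so they are distinguishable. For instance, the string 'ε' is accepted from only q2.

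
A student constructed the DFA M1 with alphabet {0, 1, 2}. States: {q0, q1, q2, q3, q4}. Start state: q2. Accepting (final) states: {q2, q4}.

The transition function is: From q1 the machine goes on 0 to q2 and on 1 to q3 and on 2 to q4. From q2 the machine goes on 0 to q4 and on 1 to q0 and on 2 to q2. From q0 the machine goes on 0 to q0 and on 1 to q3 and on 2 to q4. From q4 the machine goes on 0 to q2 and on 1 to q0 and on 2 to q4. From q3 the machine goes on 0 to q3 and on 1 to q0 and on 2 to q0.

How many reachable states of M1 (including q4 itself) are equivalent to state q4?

2

States {q1} cannot be reached from the start state, so discard them.
Initial partition by acceptance: {q2,q4} | {q0,q3}.
Refine {q0,q3} on symbol 2: members go to different blocks, giving {q0} and {q3}.
The partition is now stable with 3 blocks: {q2,q4} | {q0} | {q3}.
State q4 belongs to the block {q2,q4}, which has 2 states.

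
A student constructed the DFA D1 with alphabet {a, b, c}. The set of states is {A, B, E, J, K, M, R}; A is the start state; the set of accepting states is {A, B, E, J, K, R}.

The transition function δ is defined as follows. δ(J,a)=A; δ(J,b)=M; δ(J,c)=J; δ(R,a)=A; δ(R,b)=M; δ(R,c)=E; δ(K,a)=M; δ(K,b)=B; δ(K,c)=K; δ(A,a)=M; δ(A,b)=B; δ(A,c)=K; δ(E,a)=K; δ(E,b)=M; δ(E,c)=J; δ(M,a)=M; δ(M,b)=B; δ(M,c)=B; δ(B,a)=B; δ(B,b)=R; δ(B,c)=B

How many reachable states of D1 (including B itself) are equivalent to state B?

P0 = {A,B,E,J,K,R} | {M}.
Split {A,B,E,J,K,R} by δ(·,a) → {B,E,J,R} and {A,K}.
Split {B,E,J,R} by δ(·,a) → {E,J,R} and {B}.
No further refinement is possible. Final partition (4 blocks): {E,J,R} | {M} | {A,K} | {B}.
State B belongs to the block {B}, which has 1 states.

1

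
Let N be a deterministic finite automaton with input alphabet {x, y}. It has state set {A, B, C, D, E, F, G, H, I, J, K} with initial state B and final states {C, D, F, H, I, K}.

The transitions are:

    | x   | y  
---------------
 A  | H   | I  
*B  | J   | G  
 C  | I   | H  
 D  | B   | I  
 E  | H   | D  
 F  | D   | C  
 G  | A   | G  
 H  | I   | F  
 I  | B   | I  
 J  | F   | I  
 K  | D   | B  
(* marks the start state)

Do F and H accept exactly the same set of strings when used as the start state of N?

Reachable states from the start: {A,B,C,D,F,G,H,I,J}. Unreachable: {E,K} — drop them.
P0 = {C,D,F,H,I} | {A,B,G,J}.
On input x, block {C,D,F,H,I} splits into {C,F,H} and {D,I}.
Refine {A,B,G,J} on symbol x: members go to different blocks, giving {A,J} and {B,G}.
Stable partition: {C,F,H} | {A,J} | {D,I} | {B,G} — 4 equivalence classes.
F and H lie in the same block of the stable partition, so they are equivalent — no string distinguishes them.

Yes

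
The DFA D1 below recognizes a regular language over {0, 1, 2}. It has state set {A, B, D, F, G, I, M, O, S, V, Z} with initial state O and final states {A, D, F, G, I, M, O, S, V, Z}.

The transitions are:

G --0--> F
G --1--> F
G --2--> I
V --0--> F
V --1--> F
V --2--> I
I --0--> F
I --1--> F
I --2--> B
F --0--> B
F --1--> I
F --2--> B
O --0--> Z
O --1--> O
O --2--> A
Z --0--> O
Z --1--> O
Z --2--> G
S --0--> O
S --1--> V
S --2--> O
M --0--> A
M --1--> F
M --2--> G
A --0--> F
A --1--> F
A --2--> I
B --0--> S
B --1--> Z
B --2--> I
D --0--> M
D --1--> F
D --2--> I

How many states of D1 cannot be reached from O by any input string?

2

BFS from O reaches {A, B, F, G, I, O, S, V, Z}; the 2 state(s) D, M are never visited.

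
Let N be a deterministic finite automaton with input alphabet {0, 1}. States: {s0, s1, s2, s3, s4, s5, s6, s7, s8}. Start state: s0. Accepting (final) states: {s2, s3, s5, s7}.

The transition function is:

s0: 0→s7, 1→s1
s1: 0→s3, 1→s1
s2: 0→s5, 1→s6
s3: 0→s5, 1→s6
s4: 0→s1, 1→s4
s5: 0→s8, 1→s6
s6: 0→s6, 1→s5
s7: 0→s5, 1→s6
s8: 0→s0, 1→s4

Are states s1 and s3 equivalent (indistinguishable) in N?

States {s2} cannot be reached from the start state, so discard them.
Start with accepting vs non-accepting: {s3,s5,s7} | {s0,s1,s4,s6,s8}.
Split {s3,s5,s7} by δ(·,0) → {s3,s7} and {s5}.
Refine {s0,s1,s4,s6,s8} on symbol 0: members go to different blocks, giving {s4,s6,s8} and {s0,s1}.
Refine {s4,s6,s8} on symbol 0: members go to different blocks, giving {s4,s8} and {s6}.
No further refinement is possible. Final partition (5 blocks): {s3,s7} | {s4,s8} | {s5} | {s0,s1} | {s6}.
s1 and s3 end up in different blocks, so they are distinguishable. For instance, the string 'ε' is accepted from only s3.

No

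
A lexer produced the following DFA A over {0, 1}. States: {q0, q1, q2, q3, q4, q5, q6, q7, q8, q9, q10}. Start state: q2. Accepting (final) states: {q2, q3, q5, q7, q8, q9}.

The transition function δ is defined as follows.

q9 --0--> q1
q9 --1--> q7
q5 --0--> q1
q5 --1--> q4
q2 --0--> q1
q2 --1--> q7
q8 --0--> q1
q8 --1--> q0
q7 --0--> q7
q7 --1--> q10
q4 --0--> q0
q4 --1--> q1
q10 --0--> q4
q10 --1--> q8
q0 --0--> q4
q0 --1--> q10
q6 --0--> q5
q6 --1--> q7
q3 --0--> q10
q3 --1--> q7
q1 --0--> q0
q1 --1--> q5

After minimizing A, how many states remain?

5

Reachable states from the start: {q0,q1,q2,q4,q5,q7,q8,q10}. Unreachable: {q3,q6,q9} — drop them.
Initial partition by acceptance: {q2,q5,q7,q8} | {q0,q1,q4,q10}.
Refine {q2,q5,q7,q8} on symbol 0: members go to different blocks, giving {q2,q5,q8} and {q7}.
Refine {q2,q5,q8} on symbol 1: members go to different blocks, giving {q5,q8} and {q2}.
Split {q0,q1,q4,q10} by δ(·,1) → {q0,q4} and {q1,q10}.
Stable partition: {q5,q8} | {q0,q4} | {q7} | {q2} | {q1,q10} — 5 equivalence classes.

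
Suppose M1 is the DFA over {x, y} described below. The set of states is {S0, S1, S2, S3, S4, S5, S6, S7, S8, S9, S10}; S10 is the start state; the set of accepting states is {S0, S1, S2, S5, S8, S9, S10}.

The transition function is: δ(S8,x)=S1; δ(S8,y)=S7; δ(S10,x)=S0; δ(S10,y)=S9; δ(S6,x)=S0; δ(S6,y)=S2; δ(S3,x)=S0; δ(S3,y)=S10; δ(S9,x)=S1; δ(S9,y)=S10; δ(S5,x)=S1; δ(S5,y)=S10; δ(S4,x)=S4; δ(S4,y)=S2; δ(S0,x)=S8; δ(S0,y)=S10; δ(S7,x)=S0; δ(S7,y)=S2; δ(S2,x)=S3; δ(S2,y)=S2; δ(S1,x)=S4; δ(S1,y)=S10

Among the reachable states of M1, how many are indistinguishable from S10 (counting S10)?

1

First remove the unreachable states {S5,S6}; 9 states remain.
Start with accepting vs non-accepting: {S0,S1,S2,S8,S9,S10} | {S3,S4,S7}.
Split {S0,S1,S2,S8,S9,S10} by δ(·,x) → {S0,S8,S9,S10} and {S1,S2}.
Refine {S0,S8,S9,S10} on symbol x: members go to different blocks, giving {S0,S10} and {S8,S9}.
On input x, block {S0,S10} splits into {S0} and {S10}.
Refine {S3,S4,S7} on symbol x: members go to different blocks, giving {S3,S7} and {S4}.
Refine {S3,S7} on symbol y: members go to different blocks, giving {S3} and {S7}.
Refine {S1,S2} on symbol x: members go to different blocks, giving {S1} and {S2}.
Refine {S8,S9} on symbol y: members go to different blocks, giving {S8} and {S9}.
Stable partition: {S0} | {S3} | {S1} | {S8} | {S10} | {S4} | {S7} | {S2} | {S9} — 9 equivalence classes.
State S10 belongs to the block {S10}, which has 1 states.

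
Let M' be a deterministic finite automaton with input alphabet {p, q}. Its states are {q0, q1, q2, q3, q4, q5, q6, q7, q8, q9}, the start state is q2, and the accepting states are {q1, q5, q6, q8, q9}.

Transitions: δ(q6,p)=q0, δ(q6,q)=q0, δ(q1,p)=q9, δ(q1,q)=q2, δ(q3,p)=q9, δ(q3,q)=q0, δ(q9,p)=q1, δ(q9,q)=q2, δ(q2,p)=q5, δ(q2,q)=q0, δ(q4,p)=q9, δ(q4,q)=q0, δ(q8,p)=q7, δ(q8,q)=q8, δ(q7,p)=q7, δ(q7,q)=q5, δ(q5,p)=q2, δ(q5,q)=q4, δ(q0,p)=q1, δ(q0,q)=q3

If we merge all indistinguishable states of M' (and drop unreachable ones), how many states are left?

4

First remove the unreachable states {q6,q7,q8}; 7 states remain.
P0 = {q1,q5,q9} | {q0,q2,q3,q4}.
On input p, block {q1,q5,q9} splits into {q1,q9} and {q5}.
Refine {q0,q2,q3,q4} on symbol p: members go to different blocks, giving {q0,q3,q4} and {q2}.
No further refinement is possible. Final partition (4 blocks): {q1,q9} | {q0,q3,q4} | {q5} | {q2}.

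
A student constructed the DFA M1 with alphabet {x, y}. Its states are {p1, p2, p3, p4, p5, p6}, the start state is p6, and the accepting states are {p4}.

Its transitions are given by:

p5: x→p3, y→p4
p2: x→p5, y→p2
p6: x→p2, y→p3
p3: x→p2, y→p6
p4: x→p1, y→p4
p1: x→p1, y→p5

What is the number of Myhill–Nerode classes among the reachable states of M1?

5

Every state is reachable, so we keep all 6.
P0 = {p4} | {p1,p2,p3,p5,p6}.
Refine {p1,p2,p3,p5,p6} on symbol y: members go to different blocks, giving {p1,p2,p3,p6} and {p5}.
Refine {p1,p2,p3,p6} on symbol x: members go to different blocks, giving {p1,p3,p6} and {p2}.
On input x, block {p1,p3,p6} splits into {p3,p6} and {p1}.
The partition is now stable with 5 blocks: {p4} | {p3,p6} | {p5} | {p2} | {p1}.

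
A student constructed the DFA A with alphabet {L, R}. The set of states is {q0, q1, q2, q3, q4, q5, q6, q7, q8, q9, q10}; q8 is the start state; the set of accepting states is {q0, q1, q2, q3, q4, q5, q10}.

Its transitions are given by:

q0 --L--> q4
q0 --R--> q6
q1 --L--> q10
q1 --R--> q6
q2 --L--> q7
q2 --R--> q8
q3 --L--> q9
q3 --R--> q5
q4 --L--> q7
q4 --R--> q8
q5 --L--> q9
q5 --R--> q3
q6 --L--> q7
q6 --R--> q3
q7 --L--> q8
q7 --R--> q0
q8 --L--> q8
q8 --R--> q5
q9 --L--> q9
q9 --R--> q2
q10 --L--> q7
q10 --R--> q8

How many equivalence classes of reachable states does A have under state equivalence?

States {q1,q10} cannot be reached from the start state, so discard them.
Initial partition by acceptance: {q0,q2,q3,q4,q5} | {q6,q7,q8,q9}.
On input L, block {q0,q2,q3,q4,q5} splits into {q2,q3,q4,q5} and {q0}.
Refine {q2,q3,q4,q5} on symbol R: members go to different blocks, giving {q2,q4} and {q3,q5}.
Refine {q6,q7,q8,q9} on symbol R: members go to different blocks, giving {q6,q8} and {q7} and {q9}.
On input L, block {q6,q8} splits into {q6} and {q8}.
No further refinement is possible. Final partition (7 blocks): {q2,q4} | {q6} | {q0} | {q3,q5} | {q7} | {q9} | {q8}.

7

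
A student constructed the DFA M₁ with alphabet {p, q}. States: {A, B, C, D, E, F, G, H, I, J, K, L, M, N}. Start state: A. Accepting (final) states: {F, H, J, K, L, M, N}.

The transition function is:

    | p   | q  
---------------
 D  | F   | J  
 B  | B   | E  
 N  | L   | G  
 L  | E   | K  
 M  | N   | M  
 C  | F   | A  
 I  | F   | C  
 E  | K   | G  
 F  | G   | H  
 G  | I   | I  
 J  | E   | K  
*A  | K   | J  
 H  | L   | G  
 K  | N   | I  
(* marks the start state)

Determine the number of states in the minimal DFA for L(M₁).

9

States {B,D,M} cannot be reached from the start state, so discard them.
Start with accepting vs non-accepting: {F,H,J,K,L,N} | {A,C,E,G,I}.
On input p, block {F,H,J,K,L,N} splits into {F,J,L} and {H,K,N}.
On input p, block {A,C,E,G,I} splits into {A,E} and {C,I} and {G}.
Refine {F,J,L} on symbol p: members go to different blocks, giving {J,L} and {F}.
Split {A,E} by δ(·,q) → {A} and {E}.
Refine {H,K,N} on symbol p: members go to different blocks, giving {H,N} and {K}.
Split {C,I} by δ(·,q) → {C} and {I}.
Stable partition: {J,L} | {A} | {H,N} | {C} | {G} | {F} | {E} | {K} | {I} — 9 equivalence classes.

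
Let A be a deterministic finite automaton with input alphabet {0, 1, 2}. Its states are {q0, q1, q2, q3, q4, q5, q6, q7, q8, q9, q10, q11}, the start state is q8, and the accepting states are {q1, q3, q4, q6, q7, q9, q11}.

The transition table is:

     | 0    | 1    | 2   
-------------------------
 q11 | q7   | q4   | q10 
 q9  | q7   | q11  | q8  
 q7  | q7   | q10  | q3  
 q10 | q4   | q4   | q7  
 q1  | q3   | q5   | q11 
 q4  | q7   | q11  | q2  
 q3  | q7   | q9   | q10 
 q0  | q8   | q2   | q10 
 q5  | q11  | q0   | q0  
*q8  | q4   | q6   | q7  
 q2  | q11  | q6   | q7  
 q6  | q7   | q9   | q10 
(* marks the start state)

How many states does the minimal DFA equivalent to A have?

Reachable states from the start: {q2,q3,q4,q6,q7,q8,q9,q10,q11}. Unreachable: {q0,q1,q5} — drop them.
P0 = {q3,q4,q6,q7,q9,q11} | {q2,q8,q10}.
Refine {q3,q4,q6,q7,q9,q11} on symbol 1: members go to different blocks, giving {q3,q4,q6,q9,q11} and {q7}.
Stable partition: {q3,q4,q6,q9,q11} | {q2,q8,q10} | {q7} — 3 equivalence classes.

3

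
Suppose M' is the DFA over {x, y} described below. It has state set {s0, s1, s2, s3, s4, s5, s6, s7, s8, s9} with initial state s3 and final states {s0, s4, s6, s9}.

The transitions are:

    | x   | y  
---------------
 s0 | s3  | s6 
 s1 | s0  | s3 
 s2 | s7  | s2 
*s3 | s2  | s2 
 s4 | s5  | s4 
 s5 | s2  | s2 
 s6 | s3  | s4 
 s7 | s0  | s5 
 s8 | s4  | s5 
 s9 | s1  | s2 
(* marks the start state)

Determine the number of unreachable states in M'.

3

BFS from s3 reaches {s0, s2, s3, s4, s5, s6, s7}; the 3 state(s) s1, s8, s9 are never visited.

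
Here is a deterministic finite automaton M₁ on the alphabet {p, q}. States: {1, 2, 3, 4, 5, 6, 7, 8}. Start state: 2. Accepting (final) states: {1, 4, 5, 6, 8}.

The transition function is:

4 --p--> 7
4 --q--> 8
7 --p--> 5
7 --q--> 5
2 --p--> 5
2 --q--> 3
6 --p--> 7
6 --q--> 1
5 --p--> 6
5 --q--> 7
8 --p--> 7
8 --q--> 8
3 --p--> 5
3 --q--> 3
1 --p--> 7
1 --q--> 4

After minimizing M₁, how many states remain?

P0 = {1,4,5,6,8} | {2,3,7}.
Split {1,4,5,6,8} by δ(·,p) → {1,4,6,8} and {5}.
Refine {2,3,7} on symbol q: members go to different blocks, giving {2,3} and {7}.
The partition is now stable with 4 blocks: {1,4,6,8} | {2,3} | {5} | {7}.

4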